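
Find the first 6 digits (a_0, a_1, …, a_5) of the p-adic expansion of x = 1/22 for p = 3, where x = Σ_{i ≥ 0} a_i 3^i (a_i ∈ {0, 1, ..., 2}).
(a_0, …, a_5) = (1, 2, 1, 2, 2, 0)

v_3(1/22) = 0 (numerator and denominator both coprime to 3), so x ∈ ℤ_3^×. Compute digits iteratively via a_i = x_i mod 3, x_{i+1} = (x_i − a_i)/3, with x_0 = x:
  x_0 = 1/22;  a_0 = 1;  x_1 = (x_0 − 1)/3 = -7/22
  x_1 = -7/22;  a_1 = 2;  x_2 = (x_1 − 2)/3 = -17/22
  x_2 = -17/22;  a_2 = 1;  x_3 = (x_2 − 1)/3 = -13/22
  x_3 = -13/22;  a_3 = 2;  x_4 = (x_3 − 2)/3 = -19/22
  x_4 = -19/22;  a_4 = 2;  x_5 = (x_4 − 2)/3 = -21/22
  x_5 = -21/22;  a_5 = 0;  x_6 = (x_5 − 0)/3 = -7/22
Digits: (1, 2, 1, 2, 2, 0).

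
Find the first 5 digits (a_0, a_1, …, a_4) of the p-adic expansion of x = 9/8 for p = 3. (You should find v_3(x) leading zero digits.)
(a_0, …, a_4) = (0, 0, 2, 2, 1)

v_3(9/8) = 2, so a_0 = ... = a_1 = 0. Factor out: x = 3^2 · u with u = 1/8 a unit in ℤ_3. Expand u iteratively via a_{v+i} = u_i mod 3, u_{i+1} = (u_i − a_{v+i})/3:
  u_0 = 1/8;  a_2 = 2;  u_1 = (u_0 − 2)/3 = -5/8
  u_1 = -5/8;  a_3 = 2;  u_2 = (u_1 − 2)/3 = -7/8
  u_2 = -7/8;  a_4 = 1;  u_3 = (u_2 − 1)/3 = -5/8
Digits: (0, 0, 2, 2, 1).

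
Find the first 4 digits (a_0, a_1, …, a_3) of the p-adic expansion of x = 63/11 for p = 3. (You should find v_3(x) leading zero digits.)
(a_0, …, a_3) = (0, 0, 2, 2)

v_3(63/11) = 2, so a_0 = ... = a_1 = 0. Factor out: x = 3^2 · u with u = 7/11 a unit in ℤ_3. Expand u iteratively via a_{v+i} = u_i mod 3, u_{i+1} = (u_i − a_{v+i})/3:
  u_0 = 7/11;  a_2 = 2;  u_1 = (u_0 − 2)/3 = -5/11
  u_1 = -5/11;  a_3 = 2;  u_2 = (u_1 − 2)/3 = -9/11
Digits: (0, 0, 2, 2).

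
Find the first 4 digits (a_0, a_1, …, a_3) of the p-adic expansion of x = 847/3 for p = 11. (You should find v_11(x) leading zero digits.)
(a_0, …, a_3) = (0, 0, 6, 7)

v_11(847/3) = 2, so a_0 = ... = a_1 = 0. Factor out: x = 11^2 · u with u = 7/3 a unit in ℤ_11. Expand u iteratively via a_{v+i} = u_i mod 11, u_{i+1} = (u_i − a_{v+i})/11:
  u_0 = 7/3;  a_2 = 6;  u_1 = (u_0 − 6)/11 = -1/3
  u_1 = -1/3;  a_3 = 7;  u_2 = (u_1 − 7)/11 = -2/3
Digits: (0, 0, 6, 7).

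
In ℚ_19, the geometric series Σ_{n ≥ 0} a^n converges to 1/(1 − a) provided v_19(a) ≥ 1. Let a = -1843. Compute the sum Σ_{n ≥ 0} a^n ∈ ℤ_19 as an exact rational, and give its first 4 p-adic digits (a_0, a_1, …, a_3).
Σ a^n = 1/(1 − a) = 1/1844;  first 4 digits = (1, 17, 17, 11)

v_19(a) = 1 ≥ 1, so the series converges in ℤ_19 to 1/(1 − a) = 1/(1 − (-1843)) = 1/1844. Expand this rational in ℤ_19: compute digits iteratively via d_i = x_i mod 19, x_{i+1} = (x_i − d_i)/19. The first 4 digits are (1, 17, 17, 11).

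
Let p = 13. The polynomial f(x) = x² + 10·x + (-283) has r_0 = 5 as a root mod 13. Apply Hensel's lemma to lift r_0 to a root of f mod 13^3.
r_2 = 590 (mod 2197)

Hensel: r_{i+1} = r_i − f(r_i)·(f′(r_i))^{-1} mod 13^{i+2}, f′(x) = 2x + 10. Iterate:
  r_0 = 5 (mod 13)
  r_1 = 83 (mod 169)
  r_2 = 590 (mod 2197)
Final: r = 590 satisfies f(r) ≡ 0 mod 13^3.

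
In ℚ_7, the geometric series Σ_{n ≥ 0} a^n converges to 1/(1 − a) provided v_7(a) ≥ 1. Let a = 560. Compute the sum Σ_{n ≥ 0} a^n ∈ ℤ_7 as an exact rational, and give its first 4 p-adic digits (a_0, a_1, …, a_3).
Σ a^n = 1/(1 − a) = -1/559;  first 4 digits = (1, 3, 6, 4)

v_7(a) = 1 ≥ 1, so the series converges in ℤ_7 to 1/(1 − a) = 1/(1 − 560) = -1/559. Expand this rational in ℤ_7: compute digits iteratively via d_i = x_i mod 7, x_{i+1} = (x_i − d_i)/7. The first 4 digits are (1, 3, 6, 4).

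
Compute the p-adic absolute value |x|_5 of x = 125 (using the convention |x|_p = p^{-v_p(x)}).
|125|_5 = 1/125

Step 1 — compute v_5(x) by factoring powers of 5 out of the numerator and denominator: v_5(125) = 3. Step 2 — apply |x|_p = p^{-v_p(x)} = 5^{-3} = 1/125.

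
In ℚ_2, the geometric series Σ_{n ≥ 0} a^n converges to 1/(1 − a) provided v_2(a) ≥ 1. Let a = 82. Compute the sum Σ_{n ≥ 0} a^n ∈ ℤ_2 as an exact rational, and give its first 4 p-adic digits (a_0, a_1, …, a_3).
Σ a^n = 1/(1 − a) = -1/81;  first 4 digits = (1, 1, 1, 1)

v_2(a) = 1 ≥ 1, so the series converges in ℤ_2 to 1/(1 − a) = 1/(1 − 82) = -1/81. Expand this rational in ℤ_2: compute digits iteratively via d_i = x_i mod 2, x_{i+1} = (x_i − d_i)/2. The first 4 digits are (1, 1, 1, 1).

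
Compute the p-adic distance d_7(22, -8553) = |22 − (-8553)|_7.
d_7(22, -8553) = 1/343

Step 1 — x − y = 22 − (-8553) = 8575. Step 2 — v_7(8575) = 3 (factor: 8575 = (7^3 · 25); the sign does not affect v_p). Step 3 — |x − y|_7 = 7^{-3} = 1/343.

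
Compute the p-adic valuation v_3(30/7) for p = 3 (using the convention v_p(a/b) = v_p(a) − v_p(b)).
v_3(30/7) = 1

Factor powers of 3 from the numerator and denominator of the reduced fraction: 30 = 3^1 · 10 and 7 = 3^0 · 7. Apply v_p(a/b) = v_p(a) − v_p(b): v_3(30/7) = 1 − 0 = 1.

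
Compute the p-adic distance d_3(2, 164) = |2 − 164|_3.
d_3(2, 164) = 1/81

Step 1 — x − y = 2 − 164 = -162. Step 2 — v_3(-162) = 4 (factor: -162 = −(3^4 · 2); the sign does not affect v_p). Step 3 — |x − y|_3 = 3^{-4} = 1/81.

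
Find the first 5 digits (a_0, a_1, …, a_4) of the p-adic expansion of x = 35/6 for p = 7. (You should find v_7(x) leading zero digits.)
(a_0, …, a_4) = (0, 2, 1, 1, 1)

v_7(35/6) = 1, so a_0 = ... = a_0 = 0. Factor out: x = 7^1 · u with u = 5/6 a unit in ℤ_7. Expand u iteratively via a_{v+i} = u_i mod 7, u_{i+1} = (u_i − a_{v+i})/7:
  u_0 = 5/6;  a_1 = 2;  u_1 = (u_0 − 2)/7 = -1/6
  u_1 = -1/6;  a_2 = 1;  u_2 = (u_1 − 1)/7 = -1/6
  u_2 = -1/6;  a_3 = 1;  u_3 = (u_2 − 1)/7 = -1/6
  u_3 = -1/6;  a_4 = 1;  u_4 = (u_3 − 1)/7 = -1/6
Digits: (0, 2, 1, 1, 1).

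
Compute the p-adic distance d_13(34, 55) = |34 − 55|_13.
d_13(34, 55) = 1

Step 1 — x − y = 34 − 55 = -21. Step 2 — v_13(-21) = 0 (factor: -21 = −(13^0 · 21); the sign does not affect v_p). Step 3 — |x − y|_13 = 13^{0} = 1.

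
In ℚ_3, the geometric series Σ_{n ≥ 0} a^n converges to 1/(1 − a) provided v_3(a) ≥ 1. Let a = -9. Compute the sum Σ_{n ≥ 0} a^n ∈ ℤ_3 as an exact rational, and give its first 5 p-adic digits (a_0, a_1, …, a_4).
Σ a^n = 1/(1 − a) = 1/10;  first 5 digits = (1, 0, 2, 2, 0)

v_3(a) = 2 ≥ 1, so the series converges in ℤ_3 to 1/(1 − a) = 1/(1 − (-9)) = 1/10. Expand this rational in ℤ_3: compute digits iteratively via d_i = x_i mod 3, x_{i+1} = (x_i − d_i)/3. The first 5 digits are (1, 0, 2, 2, 0).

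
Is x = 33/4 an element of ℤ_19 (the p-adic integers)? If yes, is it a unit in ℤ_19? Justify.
x ∈ ℤ_19^× (unit); v_19(x) = 0

ℤ_19 = {x ∈ ℚ_19 : v_19(x) ≥ 0} and ℤ_19^× = {x ∈ ℤ_19 : v_19(x) = 0}. Here v_19(33/4) = v_19(num) − v_19(den) = 0; compare against these criteria.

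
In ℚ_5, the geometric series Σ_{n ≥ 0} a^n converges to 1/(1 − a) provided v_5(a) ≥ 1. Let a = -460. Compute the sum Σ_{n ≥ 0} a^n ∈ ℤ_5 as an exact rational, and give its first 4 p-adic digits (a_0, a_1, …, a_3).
Σ a^n = 1/(1 − a) = 1/461;  first 4 digits = (1, 3, 0, 1)

v_5(a) = 1 ≥ 1, so the series converges in ℤ_5 to 1/(1 − a) = 1/(1 − (-460)) = 1/461. Expand this rational in ℤ_5: compute digits iteratively via d_i = x_i mod 5, x_{i+1} = (x_i − d_i)/5. The first 4 digits are (1, 3, 0, 1).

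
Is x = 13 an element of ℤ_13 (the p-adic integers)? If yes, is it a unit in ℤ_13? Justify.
x ∈ ℤ_13 but not a unit; v_13(x) = 1 > 0

ℤ_13 = {x ∈ ℚ_13 : v_13(x) ≥ 0} and ℤ_13^× = {x ∈ ℤ_13 : v_13(x) = 0}. Here v_13(13) = v_13(num) − v_13(den) = 1; compare against these criteria.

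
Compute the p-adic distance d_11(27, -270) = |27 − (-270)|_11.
d_11(27, -270) = 1/11

Step 1 — x − y = 27 − (-270) = 297. Step 2 — v_11(297) = 1 (factor: 297 = (11^1 · 27); the sign does not affect v_p). Step 3 — |x − y|_11 = 11^{-1} = 1/11.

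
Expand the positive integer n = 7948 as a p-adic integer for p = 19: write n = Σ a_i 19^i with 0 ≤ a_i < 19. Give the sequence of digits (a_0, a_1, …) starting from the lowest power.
(a_0, a_1, …) = (6, 0, 3, 1)

Repeated division by 19 gives the digits low-to-high: 7948 = 6 + 3·19^2 + 1·19^3. Digit sequence: (6, 0, 3, 1).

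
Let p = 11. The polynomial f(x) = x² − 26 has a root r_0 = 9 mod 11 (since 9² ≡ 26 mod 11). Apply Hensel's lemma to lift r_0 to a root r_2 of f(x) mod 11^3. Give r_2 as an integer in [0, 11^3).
r_2 = 416 (mod 1331)

Hensel's recurrence: r_{i+1} = r_i − f(r_i)·(f′(r_i))^{-1} mod 11^{i+2}, with f′(x) = 2x. Iterate:
  r_0 = 9 (mod 11)
  r_1 = 53 (mod 121)
  r_2 = 416 (mod 1331)
Final: r_2 = 416, and one checks f(r_2) ≡ 0 mod 11^3.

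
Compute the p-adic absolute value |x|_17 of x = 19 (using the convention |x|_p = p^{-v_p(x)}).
|19|_17 = 1

Step 1 — compute v_17(x) by factoring powers of 17 out of the numerator and denominator: v_17(19) = 0. Step 2 — apply |x|_p = p^{-v_p(x)} = 17^{0} = 1.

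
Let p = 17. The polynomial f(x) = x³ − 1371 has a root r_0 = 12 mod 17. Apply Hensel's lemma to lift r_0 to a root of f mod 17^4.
r_3 = 33196 (mod 83521)

Hensel: r_{i+1} = r_i − f(r_i)/f′(r_i) mod 17^{i+2}, where f′(x) = 3x². Iterate:
  r_0 = 12 (mod 17)
  r_1 = 250 (mod 289)
  r_2 = 3718 (mod 4913)
  r_3 = 33196 (mod 83521)
Final: r = 33196 with f(r) ≡ 0 mod 17^4.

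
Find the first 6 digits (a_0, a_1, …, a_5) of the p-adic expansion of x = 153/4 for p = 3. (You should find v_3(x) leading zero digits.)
(a_0, …, a_5) = (0, 0, 2, 0, 1, 2)

v_3(153/4) = 2, so a_0 = ... = a_1 = 0. Factor out: x = 3^2 · u with u = 17/4 a unit in ℤ_3. Expand u iteratively via a_{v+i} = u_i mod 3, u_{i+1} = (u_i − a_{v+i})/3:
  u_0 = 17/4;  a_2 = 2;  u_1 = (u_0 − 2)/3 = 3/4
  u_1 = 3/4;  a_3 = 0;  u_2 = (u_1 − 0)/3 = 1/4
  u_2 = 1/4;  a_4 = 1;  u_3 = (u_2 − 1)/3 = -1/4
  u_3 = -1/4;  a_5 = 2;  u_4 = (u_3 − 2)/3 = -3/4
Digits: (0, 0, 2, 0, 1, 2).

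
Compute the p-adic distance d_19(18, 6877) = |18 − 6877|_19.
d_19(18, 6877) = 1/6859

Step 1 — x − y = 18 − 6877 = -6859. Step 2 — v_19(-6859) = 3 (factor: -6859 = −(19^3 · 1); the sign does not affect v_p). Step 3 — |x − y|_19 = 19^{-3} = 1/6859.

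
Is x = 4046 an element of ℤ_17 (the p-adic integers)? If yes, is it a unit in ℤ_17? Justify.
x ∈ ℤ_17 but not a unit; v_17(x) = 2 > 0

ℤ_17 = {x ∈ ℚ_17 : v_17(x) ≥ 0} and ℤ_17^× = {x ∈ ℤ_17 : v_17(x) = 0}. Here v_17(4046) = v_17(num) − v_17(den) = 2; compare against these criteria.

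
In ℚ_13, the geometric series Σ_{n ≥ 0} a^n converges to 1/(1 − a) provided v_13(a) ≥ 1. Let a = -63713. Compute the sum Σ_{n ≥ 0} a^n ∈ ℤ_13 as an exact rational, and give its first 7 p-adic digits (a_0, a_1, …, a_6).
Σ a^n = 1/(1 − a) = 1/63714;  first 7 digits = (1, 0, 0, 10, 10, 12, 8)

v_13(a) = 3 ≥ 1, so the series converges in ℤ_13 to 1/(1 − a) = 1/(1 − (-63713)) = 1/63714. Expand this rational in ℤ_13: compute digits iteratively via d_i = x_i mod 13, x_{i+1} = (x_i − d_i)/13. The first 7 digits are (1, 0, 0, 10, 10, 12, 8).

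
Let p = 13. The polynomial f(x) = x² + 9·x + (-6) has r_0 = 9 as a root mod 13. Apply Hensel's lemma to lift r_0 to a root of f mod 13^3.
r_2 = 1543 (mod 2197)

Hensel: r_{i+1} = r_i − f(r_i)·(f′(r_i))^{-1} mod 13^{i+2}, f′(x) = 2x + 9. Iterate:
  r_0 = 9 (mod 13)
  r_1 = 22 (mod 169)
  r_2 = 1543 (mod 2197)
Final: r = 1543 satisfies f(r) ≡ 0 mod 13^3.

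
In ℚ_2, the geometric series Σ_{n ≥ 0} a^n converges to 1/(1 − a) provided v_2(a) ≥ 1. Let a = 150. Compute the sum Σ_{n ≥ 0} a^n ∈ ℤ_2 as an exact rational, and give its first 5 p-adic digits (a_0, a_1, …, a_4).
Σ a^n = 1/(1 − a) = -1/149;  first 5 digits = (1, 1, 0, 0, 0)

v_2(a) = 1 ≥ 1, so the series converges in ℤ_2 to 1/(1 − a) = 1/(1 − 150) = -1/149. Expand this rational in ℤ_2: compute digits iteratively via d_i = x_i mod 2, x_{i+1} = (x_i − d_i)/2. The first 5 digits are (1, 1, 0, 0, 0).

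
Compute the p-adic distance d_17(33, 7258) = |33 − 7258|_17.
d_17(33, 7258) = 1/289

Step 1 — x − y = 33 − 7258 = -7225. Step 2 — v_17(-7225) = 2 (factor: -7225 = −(17^2 · 25); the sign does not affect v_p). Step 3 — |x − y|_17 = 17^{-2} = 1/289.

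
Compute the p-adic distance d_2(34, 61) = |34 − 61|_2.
d_2(34, 61) = 1

Step 1 — x − y = 34 − 61 = -27. Step 2 — v_2(-27) = 0 (factor: -27 = −(2^0 · 27); the sign does not affect v_p). Step 3 — |x − y|_2 = 2^{0} = 1.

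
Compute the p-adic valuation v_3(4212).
v_3(4212) = 4

v_3(n) is the largest exponent k such that 3^k divides n. Factor out: 4212 = 3^4 · 52. (Sign doesn't affect v_p.) So v_3(4212) = 4.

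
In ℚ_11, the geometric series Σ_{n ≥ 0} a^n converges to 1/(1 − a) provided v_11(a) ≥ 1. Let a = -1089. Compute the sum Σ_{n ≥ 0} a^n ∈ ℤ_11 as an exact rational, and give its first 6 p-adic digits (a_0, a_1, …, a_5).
Σ a^n = 1/(1 − a) = 1/1090;  first 6 digits = (1, 0, 2, 10, 3, 7)

v_11(a) = 2 ≥ 1, so the series converges in ℤ_11 to 1/(1 − a) = 1/(1 − (-1089)) = 1/1090. Expand this rational in ℤ_11: compute digits iteratively via d_i = x_i mod 11, x_{i+1} = (x_i − d_i)/11. The first 6 digits are (1, 0, 2, 10, 3, 7).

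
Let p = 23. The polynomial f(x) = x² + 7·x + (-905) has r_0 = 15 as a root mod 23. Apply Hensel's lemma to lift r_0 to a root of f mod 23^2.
r_1 = 245 (mod 529)

Hensel: r_{i+1} = r_i − f(r_i)·(f′(r_i))^{-1} mod 23^{i+2}, f′(x) = 2x + 7. Iterate:
  r_0 = 15 (mod 23)
  r_1 = 245 (mod 529)
Final: r = 245 satisfies f(r) ≡ 0 mod 23^2.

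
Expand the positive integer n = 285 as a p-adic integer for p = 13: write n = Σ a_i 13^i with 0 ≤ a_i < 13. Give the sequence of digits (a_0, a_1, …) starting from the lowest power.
(a_0, a_1, …) = (12, 8, 1)

Repeated division by 13 gives the digits low-to-high: 285 = 12 + 8·13^1 + 1·13^2. Digit sequence: (12, 8, 1).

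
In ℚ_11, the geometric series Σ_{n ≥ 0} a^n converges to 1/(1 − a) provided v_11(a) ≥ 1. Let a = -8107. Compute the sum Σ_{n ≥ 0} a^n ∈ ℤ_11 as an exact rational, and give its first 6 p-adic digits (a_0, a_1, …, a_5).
Σ a^n = 1/(1 − a) = 1/8108;  first 6 digits = (1, 0, 10, 4, 0, 1)

v_11(a) = 2 ≥ 1, so the series converges in ℤ_11 to 1/(1 − a) = 1/(1 − (-8107)) = 1/8108. Expand this rational in ℤ_11: compute digits iteratively via d_i = x_i mod 11, x_{i+1} = (x_i − d_i)/11. The first 6 digits are (1, 0, 10, 4, 0, 1).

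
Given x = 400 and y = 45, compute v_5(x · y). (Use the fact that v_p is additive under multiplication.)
v_5(18000) = 3

v_p(x) = 2 (factor: 400 = 5^2 · 16); v_p(y) = 1 (factor: 45 = 5^1 · 9). Additivity: v_p(xy) = v_p(x) + v_p(y) = 2 + 1 = 3. (Direct check: xy = 18000 = 5^3 · (144).)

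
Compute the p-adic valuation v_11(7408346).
v_11(7408346) = 5

v_11(n) is the largest exponent k such that 11^k divides n. Factor out: 7408346 = 11^5 · 46. (Sign doesn't affect v_p.) So v_11(7408346) = 5.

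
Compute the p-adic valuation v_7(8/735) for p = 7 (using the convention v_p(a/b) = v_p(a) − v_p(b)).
v_7(8/735) = -2

Factor powers of 7 from the numerator and denominator of the reduced fraction: 8 = 7^0 · 8 and 735 = 7^2 · 15. Apply v_p(a/b) = v_p(a) − v_p(b): v_7(8/735) = 0 − 2 = -2.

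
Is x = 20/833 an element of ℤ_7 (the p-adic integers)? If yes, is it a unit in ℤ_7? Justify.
x ∉ ℤ_7 (v_7(x) = -2 < 0)

ℤ_7 = {x ∈ ℚ_7 : v_7(x) ≥ 0} and ℤ_7^× = {x ∈ ℤ_7 : v_7(x) = 0}. Here v_7(20/833) = v_7(num) − v_7(den) = -2; compare against these criteria.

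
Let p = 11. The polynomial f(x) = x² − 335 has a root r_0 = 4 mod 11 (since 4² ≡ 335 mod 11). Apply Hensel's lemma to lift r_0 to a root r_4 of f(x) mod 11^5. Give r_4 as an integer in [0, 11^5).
r_4 = 93834 (mod 161051)

Hensel's recurrence: r_{i+1} = r_i − f(r_i)·(f′(r_i))^{-1} mod 11^{i+2}, with f′(x) = 2x. Iterate:
  r_0 = 4 (mod 11)
  r_1 = 59 (mod 121)
  r_2 = 664 (mod 1331)
  r_3 = 5988 (mod 14641)
  r_4 = 93834 (mod 161051)
Final: r_4 = 93834, and one checks f(r_4) ≡ 0 mod 11^5.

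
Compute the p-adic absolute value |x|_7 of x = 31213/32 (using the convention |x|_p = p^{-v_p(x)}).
|31213/32|_7 = 1/2401

Step 1 — compute v_7(x) by factoring powers of 7 out of the numerator and denominator: v_7(31213/32) = 4. Step 2 — apply |x|_p = p^{-v_p(x)} = 7^{-4} = 1/2401.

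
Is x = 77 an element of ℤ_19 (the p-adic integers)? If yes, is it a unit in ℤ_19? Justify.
x ∈ ℤ_19^× (unit); v_19(x) = 0

ℤ_19 = {x ∈ ℚ_19 : v_19(x) ≥ 0} and ℤ_19^× = {x ∈ ℤ_19 : v_19(x) = 0}. Here v_19(77) = v_19(num) − v_19(den) = 0; compare against these criteria.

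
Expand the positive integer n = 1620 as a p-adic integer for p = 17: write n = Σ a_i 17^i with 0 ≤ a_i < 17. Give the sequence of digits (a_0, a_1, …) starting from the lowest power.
(a_0, a_1, …) = (5, 10, 5)

Repeated division by 17 gives the digits low-to-high: 1620 = 5 + 10·17^1 + 5·17^2. Digit sequence: (5, 10, 5).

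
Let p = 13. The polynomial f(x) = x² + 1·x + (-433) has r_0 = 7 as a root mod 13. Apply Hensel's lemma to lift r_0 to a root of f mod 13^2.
r_1 = 111 (mod 169)

Hensel: r_{i+1} = r_i − f(r_i)·(f′(r_i))^{-1} mod 13^{i+2}, f′(x) = 2x + 1. Iterate:
  r_0 = 7 (mod 13)
  r_1 = 111 (mod 169)
Final: r = 111 satisfies f(r) ≡ 0 mod 13^2.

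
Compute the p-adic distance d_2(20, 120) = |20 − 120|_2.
d_2(20, 120) = 1/4

Step 1 — x − y = 20 − 120 = -100. Step 2 — v_2(-100) = 2 (factor: -100 = −(2^2 · 25); the sign does not affect v_p). Step 3 — |x − y|_2 = 2^{-2} = 1/4.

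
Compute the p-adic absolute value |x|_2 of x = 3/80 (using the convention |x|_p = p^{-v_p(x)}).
|3/80|_2 = 16

Step 1 — compute v_2(x) by factoring powers of 2 out of the numerator and denominator: v_2(3/80) = -4. Step 2 — apply |x|_p = p^{-v_p(x)} = 2^{4} = 16.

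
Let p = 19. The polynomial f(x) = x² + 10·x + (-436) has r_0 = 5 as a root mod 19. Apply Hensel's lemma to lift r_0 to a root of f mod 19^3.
r_2 = 366 (mod 6859)

Hensel: r_{i+1} = r_i − f(r_i)·(f′(r_i))^{-1} mod 19^{i+2}, f′(x) = 2x + 10. Iterate:
  r_0 = 5 (mod 19)
  r_1 = 5 (mod 361)
  r_2 = 366 (mod 6859)
Final: r = 366 satisfies f(r) ≡ 0 mod 19^3.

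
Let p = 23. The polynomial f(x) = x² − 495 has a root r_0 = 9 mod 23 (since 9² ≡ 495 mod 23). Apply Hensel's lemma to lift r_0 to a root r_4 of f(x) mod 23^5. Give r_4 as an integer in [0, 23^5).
r_4 = 1053800 (mod 6436343)

Hensel's recurrence: r_{i+1} = r_i − f(r_i)·(f′(r_i))^{-1} mod 23^{i+2}, with f′(x) = 2x. Iterate:
  r_0 = 9 (mod 23)
  r_1 = 32 (mod 529)
  r_2 = 7438 (mod 12167)
  r_3 = 214277 (mod 279841)
  r_4 = 1053800 (mod 6436343)
Final: r_4 = 1053800, and one checks f(r_4) ≡ 0 mod 23^5.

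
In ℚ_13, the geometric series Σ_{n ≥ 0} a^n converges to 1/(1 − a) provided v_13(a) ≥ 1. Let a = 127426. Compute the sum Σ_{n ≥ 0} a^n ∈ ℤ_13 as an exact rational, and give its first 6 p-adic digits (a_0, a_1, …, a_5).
Σ a^n = 1/(1 − a) = -1/127425;  first 6 digits = (1, 0, 0, 6, 4, 0)

v_13(a) = 3 ≥ 1, so the series converges in ℤ_13 to 1/(1 − a) = 1/(1 − 127426) = -1/127425. Expand this rational in ℤ_13: compute digits iteratively via d_i = x_i mod 13, x_{i+1} = (x_i − d_i)/13. The first 6 digits are (1, 0, 0, 6, 4, 0).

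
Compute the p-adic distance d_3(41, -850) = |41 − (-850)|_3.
d_3(41, -850) = 1/81

Step 1 — x − y = 41 − (-850) = 891. Step 2 — v_3(891) = 4 (factor: 891 = (3^4 · 11); the sign does not affect v_p). Step 3 — |x − y|_3 = 3^{-4} = 1/81.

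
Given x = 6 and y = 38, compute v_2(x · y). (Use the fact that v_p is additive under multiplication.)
v_2(228) = 2

v_p(x) = 1 (factor: 6 = 2^1 · 3); v_p(y) = 1 (factor: 38 = 2^1 · 19). Additivity: v_p(xy) = v_p(x) + v_p(y) = 1 + 1 = 2. (Direct check: xy = 228 = 2^2 · (57).)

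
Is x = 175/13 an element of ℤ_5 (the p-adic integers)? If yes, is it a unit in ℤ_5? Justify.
x ∈ ℤ_5 but not a unit; v_5(x) = 2 > 0

ℤ_5 = {x ∈ ℚ_5 : v_5(x) ≥ 0} and ℤ_5^× = {x ∈ ℤ_5 : v_5(x) = 0}. Here v_5(175/13) = v_5(num) − v_5(den) = 2; compare against these criteria.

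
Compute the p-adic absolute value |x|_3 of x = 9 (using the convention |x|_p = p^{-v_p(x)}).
|9|_3 = 1/9

Step 1 — compute v_3(x) by factoring powers of 3 out of the numerator and denominator: v_3(9) = 2. Step 2 — apply |x|_p = p^{-v_p(x)} = 3^{-2} = 1/9.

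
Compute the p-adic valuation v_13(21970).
v_13(21970) = 3

v_13(n) is the largest exponent k such that 13^k divides n. Factor out: 21970 = 13^3 · 10. (Sign doesn't affect v_p.) So v_13(21970) = 3.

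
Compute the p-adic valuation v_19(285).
v_19(285) = 1

v_19(n) is the largest exponent k such that 19^k divides n. Factor out: 285 = 19^1 · 15. (Sign doesn't affect v_p.) So v_19(285) = 1.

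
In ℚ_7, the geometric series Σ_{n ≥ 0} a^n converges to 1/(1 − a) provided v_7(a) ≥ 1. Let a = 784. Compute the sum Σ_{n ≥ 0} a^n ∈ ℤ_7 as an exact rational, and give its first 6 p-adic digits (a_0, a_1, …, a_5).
Σ a^n = 1/(1 − a) = -1/783;  first 6 digits = (1, 0, 2, 2, 4, 1)

v_7(a) = 2 ≥ 1, so the series converges in ℤ_7 to 1/(1 − a) = 1/(1 − 784) = -1/783. Expand this rational in ℤ_7: compute digits iteratively via d_i = x_i mod 7, x_{i+1} = (x_i − d_i)/7. The first 6 digits are (1, 0, 2, 2, 4, 1).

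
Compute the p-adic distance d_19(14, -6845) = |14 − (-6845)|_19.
d_19(14, -6845) = 1/6859

Step 1 — x − y = 14 − (-6845) = 6859. Step 2 — v_19(6859) = 3 (factor: 6859 = (19^3 · 1); the sign does not affect v_p). Step 3 — |x − y|_19 = 19^{-3} = 1/6859.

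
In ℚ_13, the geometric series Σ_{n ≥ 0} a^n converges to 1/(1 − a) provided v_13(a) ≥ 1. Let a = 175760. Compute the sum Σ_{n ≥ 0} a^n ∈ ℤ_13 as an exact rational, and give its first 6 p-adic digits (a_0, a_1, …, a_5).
Σ a^n = 1/(1 − a) = -1/175759;  first 6 digits = (1, 0, 0, 2, 6, 0)

v_13(a) = 3 ≥ 1, so the series converges in ℤ_13 to 1/(1 − a) = 1/(1 − 175760) = -1/175759. Expand this rational in ℤ_13: compute digits iteratively via d_i = x_i mod 13, x_{i+1} = (x_i − d_i)/13. The first 6 digits are (1, 0, 0, 2, 6, 0).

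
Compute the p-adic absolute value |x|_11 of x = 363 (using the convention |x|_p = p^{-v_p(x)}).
|363|_11 = 1/121

Step 1 — compute v_11(x) by factoring powers of 11 out of the numerator and denominator: v_11(363) = 2. Step 2 — apply |x|_p = p^{-v_p(x)} = 11^{-2} = 1/121.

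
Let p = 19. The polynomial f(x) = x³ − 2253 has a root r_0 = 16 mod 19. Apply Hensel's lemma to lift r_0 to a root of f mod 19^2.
r_1 = 282 (mod 361)

Hensel: r_{i+1} = r_i − f(r_i)/f′(r_i) mod 19^{i+2}, where f′(x) = 3x². Iterate:
  r_0 = 16 (mod 19)
  r_1 = 282 (mod 361)
Final: r = 282 with f(r) ≡ 0 mod 19^2.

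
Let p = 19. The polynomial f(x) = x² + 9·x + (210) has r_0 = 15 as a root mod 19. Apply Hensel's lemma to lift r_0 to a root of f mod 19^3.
r_2 = 4860 (mod 6859)

Hensel: r_{i+1} = r_i − f(r_i)·(f′(r_i))^{-1} mod 19^{i+2}, f′(x) = 2x + 9. Iterate:
  r_0 = 15 (mod 19)
  r_1 = 167 (mod 361)
  r_2 = 4860 (mod 6859)
Final: r = 4860 satisfies f(r) ≡ 0 mod 19^3.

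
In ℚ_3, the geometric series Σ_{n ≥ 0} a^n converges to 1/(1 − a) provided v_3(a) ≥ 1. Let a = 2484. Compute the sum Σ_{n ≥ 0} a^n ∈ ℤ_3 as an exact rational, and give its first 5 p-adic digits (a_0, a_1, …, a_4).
Σ a^n = 1/(1 − a) = -1/2483;  first 5 digits = (1, 0, 0, 2, 0)

v_3(a) = 3 ≥ 1, so the series converges in ℤ_3 to 1/(1 − a) = 1/(1 − 2484) = -1/2483. Expand this rational in ℤ_3: compute digits iteratively via d_i = x_i mod 3, x_{i+1} = (x_i − d_i)/3. The first 5 digits are (1, 0, 0, 2, 0).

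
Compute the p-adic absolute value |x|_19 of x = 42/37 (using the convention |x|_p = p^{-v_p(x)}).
|42/37|_19 = 1

Step 1 — compute v_19(x) by factoring powers of 19 out of the numerator and denominator: v_19(42/37) = 0. Step 2 — apply |x|_p = p^{-v_p(x)} = 19^{0} = 1.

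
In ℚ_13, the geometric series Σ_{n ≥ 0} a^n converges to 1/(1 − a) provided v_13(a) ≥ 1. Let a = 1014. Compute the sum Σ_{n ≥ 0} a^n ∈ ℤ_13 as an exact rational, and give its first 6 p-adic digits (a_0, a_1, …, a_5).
Σ a^n = 1/(1 − a) = -1/1013;  first 6 digits = (1, 0, 6, 0, 10, 2)

v_13(a) = 2 ≥ 1, so the series converges in ℤ_13 to 1/(1 − a) = 1/(1 − 1014) = -1/1013. Expand this rational in ℤ_13: compute digits iteratively via d_i = x_i mod 13, x_{i+1} = (x_i − d_i)/13. The first 6 digits are (1, 0, 6, 0, 10, 2).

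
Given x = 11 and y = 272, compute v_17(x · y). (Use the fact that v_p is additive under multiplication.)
v_17(2992) = 1

v_p(x) = 0 (factor: 11 = 17^0 · 11); v_p(y) = 1 (factor: 272 = 17^1 · 16). Additivity: v_p(xy) = v_p(x) + v_p(y) = 0 + 1 = 1. (Direct check: xy = 2992 = 17^1 · (176).)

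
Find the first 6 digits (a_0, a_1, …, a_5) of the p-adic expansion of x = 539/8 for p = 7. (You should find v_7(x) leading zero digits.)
(a_0, …, a_5) = (0, 0, 4, 4, 2, 4)

v_7(539/8) = 2, so a_0 = ... = a_1 = 0. Factor out: x = 7^2 · u with u = 11/8 a unit in ℤ_7. Expand u iteratively via a_{v+i} = u_i mod 7, u_{i+1} = (u_i − a_{v+i})/7:
  u_0 = 11/8;  a_2 = 4;  u_1 = (u_0 − 4)/7 = -3/8
  u_1 = -3/8;  a_3 = 4;  u_2 = (u_1 − 4)/7 = -5/8
  u_2 = -5/8;  a_4 = 2;  u_3 = (u_2 − 2)/7 = -3/8
  u_3 = -3/8;  a_5 = 4;  u_4 = (u_3 − 4)/7 = -5/8
Digits: (0, 0, 4, 4, 2, 4).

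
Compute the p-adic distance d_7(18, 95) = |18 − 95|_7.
d_7(18, 95) = 1/7

Step 1 — x − y = 18 − 95 = -77. Step 2 — v_7(-77) = 1 (factor: -77 = −(7^1 · 11); the sign does not affect v_p). Step 3 — |x − y|_7 = 7^{-1} = 1/7.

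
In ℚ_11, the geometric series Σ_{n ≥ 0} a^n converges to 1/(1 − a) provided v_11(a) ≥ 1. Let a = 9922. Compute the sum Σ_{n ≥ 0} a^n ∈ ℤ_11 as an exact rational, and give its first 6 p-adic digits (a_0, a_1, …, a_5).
Σ a^n = 1/(1 − a) = -1/9921;  first 6 digits = (1, 0, 5, 7, 3, 6)

v_11(a) = 2 ≥ 1, so the series converges in ℤ_11 to 1/(1 − a) = 1/(1 − 9922) = -1/9921. Expand this rational in ℤ_11: compute digits iteratively via d_i = x_i mod 11, x_{i+1} = (x_i − d_i)/11. The first 6 digits are (1, 0, 5, 7, 3, 6).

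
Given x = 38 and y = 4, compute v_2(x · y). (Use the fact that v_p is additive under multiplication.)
v_2(152) = 3

v_p(x) = 1 (factor: 38 = 2^1 · 19); v_p(y) = 2 (factor: 4 = 2^2 · 1). Additivity: v_p(xy) = v_p(x) + v_p(y) = 1 + 2 = 3. (Direct check: xy = 152 = 2^3 · (19).)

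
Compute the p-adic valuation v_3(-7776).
v_3(-7776) = 5

v_3(n) is the largest exponent k such that 3^k divides n. Factor out: -7776 = -3^5 · 32. (Sign doesn't affect v_p.) So v_3(-7776) = 5.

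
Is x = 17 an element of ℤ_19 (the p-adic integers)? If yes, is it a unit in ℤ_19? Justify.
x ∈ ℤ_19^× (unit); v_19(x) = 0

ℤ_19 = {x ∈ ℚ_19 : v_19(x) ≥ 0} and ℤ_19^× = {x ∈ ℤ_19 : v_19(x) = 0}. Here v_19(17) = v_19(num) − v_19(den) = 0; compare against these criteria.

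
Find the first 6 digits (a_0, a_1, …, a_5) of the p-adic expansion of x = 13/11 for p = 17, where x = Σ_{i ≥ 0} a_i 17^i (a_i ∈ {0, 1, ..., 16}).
(a_0, …, a_5) = (12, 4, 9, 1, 3, 6)

v_17(13/11) = 0 (numerator and denominator both coprime to 17), so x ∈ ℤ_17^×. Compute digits iteratively via a_i = x_i mod 17, x_{i+1} = (x_i − a_i)/17, with x_0 = x:
  x_0 = 13/11;  a_0 = 12;  x_1 = (x_0 − 12)/17 = -7/11
  x_1 = -7/11;  a_1 = 4;  x_2 = (x_1 − 4)/17 = -3/11
  x_2 = -3/11;  a_2 = 9;  x_3 = (x_2 − 9)/17 = -6/11
  x_3 = -6/11;  a_3 = 1;  x_4 = (x_3 − 1)/17 = -1/11
  x_4 = -1/11;  a_4 = 3;  x_5 = (x_4 − 3)/17 = -2/11
  x_5 = -2/11;  a_5 = 6;  x_6 = (x_5 − 6)/17 = -4/11
Digits: (12, 4, 9, 1, 3, 6).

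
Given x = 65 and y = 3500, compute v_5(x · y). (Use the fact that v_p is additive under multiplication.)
v_5(227500) = 4

v_p(x) = 1 (factor: 65 = 5^1 · 13); v_p(y) = 3 (factor: 3500 = 5^3 · 28). Additivity: v_p(xy) = v_p(x) + v_p(y) = 1 + 3 = 4. (Direct check: xy = 227500 = 5^4 · (364).)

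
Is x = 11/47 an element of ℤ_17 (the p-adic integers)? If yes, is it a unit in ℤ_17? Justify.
x ∈ ℤ_17^× (unit); v_17(x) = 0

ℤ_17 = {x ∈ ℚ_17 : v_17(x) ≥ 0} and ℤ_17^× = {x ∈ ℤ_17 : v_17(x) = 0}. Here v_17(11/47) = v_17(num) − v_17(den) = 0; compare against these criteria.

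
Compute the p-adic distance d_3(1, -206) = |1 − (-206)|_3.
d_3(1, -206) = 1/9

Step 1 — x − y = 1 − (-206) = 207. Step 2 — v_3(207) = 2 (factor: 207 = (3^2 · 23); the sign does not affect v_p). Step 3 — |x − y|_3 = 3^{-2} = 1/9.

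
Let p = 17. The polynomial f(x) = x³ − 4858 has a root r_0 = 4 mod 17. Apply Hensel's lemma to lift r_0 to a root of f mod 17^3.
r_2 = 1007 (mod 4913)

Hensel: r_{i+1} = r_i − f(r_i)/f′(r_i) mod 17^{i+2}, where f′(x) = 3x². Iterate:
  r_0 = 4 (mod 17)
  r_1 = 140 (mod 289)
  r_2 = 1007 (mod 4913)
Final: r = 1007 with f(r) ≡ 0 mod 17^3.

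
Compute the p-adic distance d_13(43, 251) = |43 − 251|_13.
d_13(43, 251) = 1/13

Step 1 — x − y = 43 − 251 = -208. Step 2 — v_13(-208) = 1 (factor: -208 = −(13^1 · 16); the sign does not affect v_p). Step 3 — |x − y|_13 = 13^{-1} = 1/13.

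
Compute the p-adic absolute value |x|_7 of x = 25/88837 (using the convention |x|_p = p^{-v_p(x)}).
|25/88837|_7 = 2401

Step 1 — compute v_7(x) by factoring powers of 7 out of the numerator and denominator: v_7(25/88837) = -4. Step 2 — apply |x|_p = p^{-v_p(x)} = 7^{4} = 2401.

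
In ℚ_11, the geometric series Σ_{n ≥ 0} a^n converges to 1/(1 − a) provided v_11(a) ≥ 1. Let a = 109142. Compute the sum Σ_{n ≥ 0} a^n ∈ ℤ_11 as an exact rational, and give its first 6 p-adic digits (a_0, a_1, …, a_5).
Σ a^n = 1/(1 − a) = -1/109141;  first 6 digits = (1, 0, 0, 5, 7, 0)

v_11(a) = 3 ≥ 1, so the series converges in ℤ_11 to 1/(1 − a) = 1/(1 − 109142) = -1/109141. Expand this rational in ℤ_11: compute digits iteratively via d_i = x_i mod 11, x_{i+1} = (x_i − d_i)/11. The first 6 digits are (1, 0, 0, 5, 7, 0).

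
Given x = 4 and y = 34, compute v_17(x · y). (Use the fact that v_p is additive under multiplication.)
v_17(136) = 1

v_p(x) = 0 (factor: 4 = 17^0 · 4); v_p(y) = 1 (factor: 34 = 17^1 · 2). Additivity: v_p(xy) = v_p(x) + v_p(y) = 0 + 1 = 1. (Direct check: xy = 136 = 17^1 · (8).)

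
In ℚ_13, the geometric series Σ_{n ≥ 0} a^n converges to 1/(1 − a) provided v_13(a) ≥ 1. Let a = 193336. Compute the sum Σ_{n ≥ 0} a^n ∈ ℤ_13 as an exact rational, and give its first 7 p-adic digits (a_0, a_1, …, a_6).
Σ a^n = 1/(1 − a) = -1/193335;  first 7 digits = (1, 0, 0, 10, 6, 0, 9)

v_13(a) = 3 ≥ 1, so the series converges in ℤ_13 to 1/(1 − a) = 1/(1 − 193336) = -1/193335. Expand this rational in ℤ_13: compute digits iteratively via d_i = x_i mod 13, x_{i+1} = (x_i − d_i)/13. The first 7 digits are (1, 0, 0, 10, 6, 0, 9).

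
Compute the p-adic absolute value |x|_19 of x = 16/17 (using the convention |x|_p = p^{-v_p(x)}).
|16/17|_19 = 1

Step 1 — compute v_19(x) by factoring powers of 19 out of the numerator and denominator: v_19(16/17) = 0. Step 2 — apply |x|_p = p^{-v_p(x)} = 19^{0} = 1.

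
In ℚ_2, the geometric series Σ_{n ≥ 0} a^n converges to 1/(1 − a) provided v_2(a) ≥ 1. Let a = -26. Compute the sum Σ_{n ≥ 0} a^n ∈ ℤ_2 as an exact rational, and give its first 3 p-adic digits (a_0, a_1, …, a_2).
Σ a^n = 1/(1 − a) = 1/27;  first 3 digits = (1, 1, 0)

v_2(a) = 1 ≥ 1, so the series converges in ℤ_2 to 1/(1 − a) = 1/(1 − (-26)) = 1/27. Expand this rational in ℤ_2: compute digits iteratively via d_i = x_i mod 2, x_{i+1} = (x_i − d_i)/2. The first 3 digits are (1, 1, 0).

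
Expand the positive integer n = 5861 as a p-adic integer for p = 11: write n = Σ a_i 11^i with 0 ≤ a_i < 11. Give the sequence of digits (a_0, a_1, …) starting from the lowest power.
(a_0, a_1, …) = (9, 4, 4, 4)

Repeated division by 11 gives the digits low-to-high: 5861 = 9 + 4·11^1 + 4·11^2 + 4·11^3. Digit sequence: (9, 4, 4, 4).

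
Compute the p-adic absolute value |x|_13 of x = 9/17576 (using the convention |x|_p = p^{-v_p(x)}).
|9/17576|_13 = 2197

Step 1 — compute v_13(x) by factoring powers of 13 out of the numerator and denominator: v_13(9/17576) = -3. Step 2 — apply |x|_p = p^{-v_p(x)} = 13^{3} = 2197.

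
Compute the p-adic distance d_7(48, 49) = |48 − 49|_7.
d_7(48, 49) = 1

Step 1 — x − y = 48 − 49 = -1. Step 2 — v_7(-1) = 0 (factor: -1 = −(7^0 · 1); the sign does not affect v_p). Step 3 — |x − y|_7 = 7^{0} = 1.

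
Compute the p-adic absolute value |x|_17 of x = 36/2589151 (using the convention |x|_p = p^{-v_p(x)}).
|36/2589151|_17 = 83521

Step 1 — compute v_17(x) by factoring powers of 17 out of the numerator and denominator: v_17(36/2589151) = -4. Step 2 — apply |x|_p = p^{-v_p(x)} = 17^{4} = 83521.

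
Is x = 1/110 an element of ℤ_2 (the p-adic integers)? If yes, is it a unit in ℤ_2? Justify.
x ∉ ℤ_2 (v_2(x) = -1 < 0)

ℤ_2 = {x ∈ ℚ_2 : v_2(x) ≥ 0} and ℤ_2^× = {x ∈ ℤ_2 : v_2(x) = 0}. Here v_2(1/110) = v_2(num) − v_2(den) = -1; compare against these criteria.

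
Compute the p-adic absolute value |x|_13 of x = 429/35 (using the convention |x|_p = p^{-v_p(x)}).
|429/35|_13 = 1/13

Step 1 — compute v_13(x) by factoring powers of 13 out of the numerator and denominator: v_13(429/35) = 1. Step 2 — apply |x|_p = p^{-v_p(x)} = 13^{-1} = 1/13.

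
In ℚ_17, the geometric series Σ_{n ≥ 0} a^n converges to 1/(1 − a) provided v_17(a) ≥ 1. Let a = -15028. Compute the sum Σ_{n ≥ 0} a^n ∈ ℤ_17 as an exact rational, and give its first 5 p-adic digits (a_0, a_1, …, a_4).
Σ a^n = 1/(1 − a) = 1/15029;  first 5 digits = (1, 0, 16, 13, 0)

v_17(a) = 2 ≥ 1, so the series converges in ℤ_17 to 1/(1 − a) = 1/(1 − (-15028)) = 1/15029. Expand this rational in ℤ_17: compute digits iteratively via d_i = x_i mod 17, x_{i+1} = (x_i − d_i)/17. The first 5 digits are (1, 0, 16, 13, 0).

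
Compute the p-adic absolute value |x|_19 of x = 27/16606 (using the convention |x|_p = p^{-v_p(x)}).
|27/16606|_19 = 361

Step 1 — compute v_19(x) by factoring powers of 19 out of the numerator and denominator: v_19(27/16606) = -2. Step 2 — apply |x|_p = p^{-v_p(x)} = 19^{2} = 361.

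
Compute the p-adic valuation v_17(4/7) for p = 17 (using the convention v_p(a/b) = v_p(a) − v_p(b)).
v_17(4/7) = 0

Factor powers of 17 from the numerator and denominator of the reduced fraction: 4 = 17^0 · 4 and 7 = 17^0 · 7. Apply v_p(a/b) = v_p(a) − v_p(b): v_17(4/7) = 0 − 0 = 0.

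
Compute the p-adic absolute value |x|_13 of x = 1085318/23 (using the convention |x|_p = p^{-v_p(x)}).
|1085318/23|_13 = 1/28561

Step 1 — compute v_13(x) by factoring powers of 13 out of the numerator and denominator: v_13(1085318/23) = 4. Step 2 — apply |x|_p = p^{-v_p(x)} = 13^{-4} = 1/28561.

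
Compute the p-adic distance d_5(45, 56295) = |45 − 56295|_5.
d_5(45, 56295) = 1/3125

Step 1 — x − y = 45 − 56295 = -56250. Step 2 — v_5(-56250) = 5 (factor: -56250 = −(5^5 · 18); the sign does not affect v_p). Step 3 — |x − y|_5 = 5^{-5} = 1/3125.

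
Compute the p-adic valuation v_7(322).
v_7(322) = 1

v_7(n) is the largest exponent k such that 7^k divides n. Factor out: 322 = 7^1 · 46. (Sign doesn't affect v_p.) So v_7(322) = 1.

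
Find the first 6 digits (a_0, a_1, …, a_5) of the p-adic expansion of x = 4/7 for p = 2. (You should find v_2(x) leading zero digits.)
(a_0, …, a_5) = (0, 0, 1, 1, 1, 0)

v_2(4/7) = 2, so a_0 = ... = a_1 = 0. Factor out: x = 2^2 · u with u = 1/7 a unit in ℤ_2. Expand u iteratively via a_{v+i} = u_i mod 2, u_{i+1} = (u_i − a_{v+i})/2:
  u_0 = 1/7;  a_2 = 1;  u_1 = (u_0 − 1)/2 = -3/7
  u_1 = -3/7;  a_3 = 1;  u_2 = (u_1 − 1)/2 = -5/7
  u_2 = -5/7;  a_4 = 1;  u_3 = (u_2 − 1)/2 = -6/7
  u_3 = -6/7;  a_5 = 0;  u_4 = (u_3 − 0)/2 = -3/7
Digits: (0, 0, 1, 1, 1, 0).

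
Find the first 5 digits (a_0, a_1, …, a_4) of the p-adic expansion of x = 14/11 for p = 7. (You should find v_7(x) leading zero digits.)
(a_0, …, a_4) = (0, 4, 2, 6, 1)

v_7(14/11) = 1, so a_0 = ... = a_0 = 0. Factor out: x = 7^1 · u with u = 2/11 a unit in ℤ_7. Expand u iteratively via a_{v+i} = u_i mod 7, u_{i+1} = (u_i − a_{v+i})/7:
  u_0 = 2/11;  a_1 = 4;  u_1 = (u_0 − 4)/7 = -6/11
  u_1 = -6/11;  a_2 = 2;  u_2 = (u_1 − 2)/7 = -4/11
  u_2 = -4/11;  a_3 = 6;  u_3 = (u_2 − 6)/7 = -10/11
  u_3 = -10/11;  a_4 = 1;  u_4 = (u_3 − 1)/7 = -3/11
Digits: (0, 4, 2, 6, 1).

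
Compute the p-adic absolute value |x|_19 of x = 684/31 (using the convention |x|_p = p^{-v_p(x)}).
|684/31|_19 = 1/19

Step 1 — compute v_19(x) by factoring powers of 19 out of the numerator and denominator: v_19(684/31) = 1. Step 2 — apply |x|_p = p^{-v_p(x)} = 19^{-1} = 1/19.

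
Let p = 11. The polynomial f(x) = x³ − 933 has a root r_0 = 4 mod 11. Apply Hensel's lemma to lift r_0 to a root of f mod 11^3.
r_2 = 70 (mod 1331)

Hensel: r_{i+1} = r_i − f(r_i)/f′(r_i) mod 11^{i+2}, where f′(x) = 3x². Iterate:
  r_0 = 4 (mod 11)
  r_1 = 70 (mod 121)
  r_2 = 70 (mod 1331)
Final: r = 70 with f(r) ≡ 0 mod 11^3.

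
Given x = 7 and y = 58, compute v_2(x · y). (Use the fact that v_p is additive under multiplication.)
v_2(406) = 1

v_p(x) = 0 (factor: 7 = 2^0 · 7); v_p(y) = 1 (factor: 58 = 2^1 · 29). Additivity: v_p(xy) = v_p(x) + v_p(y) = 0 + 1 = 1. (Direct check: xy = 406 = 2^1 · (203).)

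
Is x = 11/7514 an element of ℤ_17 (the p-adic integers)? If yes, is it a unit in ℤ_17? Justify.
x ∉ ℤ_17 (v_17(x) = -2 < 0)

ℤ_17 = {x ∈ ℚ_17 : v_17(x) ≥ 0} and ℤ_17^× = {x ∈ ℤ_17 : v_17(x) = 0}. Here v_17(11/7514) = v_17(num) − v_17(den) = -2; compare against these criteria.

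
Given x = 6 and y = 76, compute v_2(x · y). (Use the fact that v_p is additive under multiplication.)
v_2(456) = 3

v_p(x) = 1 (factor: 6 = 2^1 · 3); v_p(y) = 2 (factor: 76 = 2^2 · 19). Additivity: v_p(xy) = v_p(x) + v_p(y) = 1 + 2 = 3. (Direct check: xy = 456 = 2^3 · (57).)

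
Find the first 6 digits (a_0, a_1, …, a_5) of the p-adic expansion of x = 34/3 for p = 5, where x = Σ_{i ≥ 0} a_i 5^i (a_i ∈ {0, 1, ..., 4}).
(a_0, …, a_5) = (3, 0, 2, 3, 1, 3)

v_5(34/3) = 0 (numerator and denominator both coprime to 5), so x ∈ ℤ_5^×. Compute digits iteratively via a_i = x_i mod 5, x_{i+1} = (x_i − a_i)/5, with x_0 = x:
  x_0 = 34/3;  a_0 = 3;  x_1 = (x_0 − 3)/5 = 5/3
  x_1 = 5/3;  a_1 = 0;  x_2 = (x_1 − 0)/5 = 1/3
  x_2 = 1/3;  a_2 = 2;  x_3 = (x_2 − 2)/5 = -1/3
  x_3 = -1/3;  a_3 = 3;  x_4 = (x_3 − 3)/5 = -2/3
  x_4 = -2/3;  a_4 = 1;  x_5 = (x_4 − 1)/5 = -1/3
  x_5 = -1/3;  a_5 = 3;  x_6 = (x_5 − 3)/5 = -2/3
Digits: (3, 0, 2, 3, 1, 3).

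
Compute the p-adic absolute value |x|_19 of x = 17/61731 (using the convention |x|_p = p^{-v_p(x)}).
|17/61731|_19 = 6859

Step 1 — compute v_19(x) by factoring powers of 19 out of the numerator and denominator: v_19(17/61731) = -3. Step 2 — apply |x|_p = p^{-v_p(x)} = 19^{3} = 6859.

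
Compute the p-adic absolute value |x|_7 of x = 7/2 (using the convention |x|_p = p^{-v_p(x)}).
|7/2|_7 = 1/7

Step 1 — compute v_7(x) by factoring powers of 7 out of the numerator and denominator: v_7(7/2) = 1. Step 2 — apply |x|_p = p^{-v_p(x)} = 7^{-1} = 1/7.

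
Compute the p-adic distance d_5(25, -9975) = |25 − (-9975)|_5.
d_5(25, -9975) = 1/625

Step 1 — x − y = 25 − (-9975) = 10000. Step 2 — v_5(10000) = 4 (factor: 10000 = (5^4 · 16); the sign does not affect v_p). Step 3 — |x − y|_5 = 5^{-4} = 1/625.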